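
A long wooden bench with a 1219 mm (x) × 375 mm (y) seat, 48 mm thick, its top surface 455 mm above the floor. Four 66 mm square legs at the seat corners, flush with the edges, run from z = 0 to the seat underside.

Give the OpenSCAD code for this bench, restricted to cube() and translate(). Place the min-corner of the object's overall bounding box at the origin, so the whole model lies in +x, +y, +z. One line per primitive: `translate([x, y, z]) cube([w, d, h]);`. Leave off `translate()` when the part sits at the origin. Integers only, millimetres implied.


translate([0, 0, 407]) cube([1219, 375, 48]);
cube([66, 66, 407]);
translate([0, 309, 0]) cube([66, 66, 407]);
translate([1153, 0, 0]) cube([66, 66, 407]);
translate([1153, 309, 0]) cube([66, 66, 407]);


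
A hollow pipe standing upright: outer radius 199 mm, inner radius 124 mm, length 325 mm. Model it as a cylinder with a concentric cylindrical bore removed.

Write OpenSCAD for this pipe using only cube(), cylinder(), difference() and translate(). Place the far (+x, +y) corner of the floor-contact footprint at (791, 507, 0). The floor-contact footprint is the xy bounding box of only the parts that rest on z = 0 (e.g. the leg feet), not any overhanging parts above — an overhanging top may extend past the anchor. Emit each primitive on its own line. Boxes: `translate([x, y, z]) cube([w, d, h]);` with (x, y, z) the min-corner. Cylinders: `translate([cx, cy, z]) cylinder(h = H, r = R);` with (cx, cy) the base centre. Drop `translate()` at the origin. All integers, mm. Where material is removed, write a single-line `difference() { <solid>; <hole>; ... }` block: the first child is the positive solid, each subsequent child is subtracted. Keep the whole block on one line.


difference() { translate([592, 308, 0]) cylinder(h = 325, r = 199); translate([592, 308, 0]) cylinder(h = 325, r = 124); }


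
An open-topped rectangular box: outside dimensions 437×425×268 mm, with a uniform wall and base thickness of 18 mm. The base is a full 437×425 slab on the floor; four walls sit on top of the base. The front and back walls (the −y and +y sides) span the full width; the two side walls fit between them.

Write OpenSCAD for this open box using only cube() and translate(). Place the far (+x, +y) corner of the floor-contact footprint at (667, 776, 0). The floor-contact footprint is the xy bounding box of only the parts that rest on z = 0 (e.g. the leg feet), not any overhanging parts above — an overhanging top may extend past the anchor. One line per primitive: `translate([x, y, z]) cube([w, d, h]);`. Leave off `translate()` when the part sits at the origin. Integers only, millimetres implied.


translate([230, 351, 0]) cube([437, 425, 18]);
translate([230, 351, 18]) cube([437, 18, 250]);
translate([230, 758, 18]) cube([437, 18, 250]);
translate([230, 369, 18]) cube([18, 389, 250]);
translate([649, 369, 18]) cube([18, 389, 250]);


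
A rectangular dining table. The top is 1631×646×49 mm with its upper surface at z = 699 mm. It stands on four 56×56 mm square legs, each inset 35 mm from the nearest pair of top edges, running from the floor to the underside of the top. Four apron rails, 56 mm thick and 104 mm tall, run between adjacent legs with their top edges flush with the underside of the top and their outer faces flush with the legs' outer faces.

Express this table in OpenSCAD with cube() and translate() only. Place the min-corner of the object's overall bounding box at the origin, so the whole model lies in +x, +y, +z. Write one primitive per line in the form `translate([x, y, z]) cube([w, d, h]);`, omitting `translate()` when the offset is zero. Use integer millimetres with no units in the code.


// leg_h = 699 - 49 = 650
// apron z = 650 - 104 = 546
translate([0, 0, 650]) cube([1631, 646, 49]);
translate([35, 35, 0]) cube([56, 56, 650]);
translate([1540, 35, 0]) cube([56, 56, 650]);
translate([35, 555, 0]) cube([56, 56, 650]);
translate([1540, 555, 0]) cube([56, 56, 650]);
translate([91, 35, 546]) cube([1449, 56, 104]);
translate([91, 555, 546]) cube([1449, 56, 104]);
translate([35, 91, 546]) cube([56, 464, 104]);
translate([1540, 91, 546]) cube([56, 464, 104]);


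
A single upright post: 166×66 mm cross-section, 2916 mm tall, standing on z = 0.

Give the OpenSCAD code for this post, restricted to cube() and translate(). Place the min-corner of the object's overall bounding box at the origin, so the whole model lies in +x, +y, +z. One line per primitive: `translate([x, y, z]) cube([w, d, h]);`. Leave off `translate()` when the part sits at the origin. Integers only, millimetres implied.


cube([166, 66, 2916]);


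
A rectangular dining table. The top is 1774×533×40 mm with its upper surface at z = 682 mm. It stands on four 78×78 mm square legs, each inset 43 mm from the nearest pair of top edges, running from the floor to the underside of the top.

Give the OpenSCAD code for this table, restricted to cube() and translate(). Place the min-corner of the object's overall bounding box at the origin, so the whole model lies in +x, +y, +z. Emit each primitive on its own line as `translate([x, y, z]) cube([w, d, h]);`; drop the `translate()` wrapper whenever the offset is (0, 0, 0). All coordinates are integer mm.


translate([0, 0, 642]) cube([1774, 533, 40]);
translate([43, 43, 0]) cube([78, 78, 642]);
translate([1653, 43, 0]) cube([78, 78, 642]);
translate([43, 412, 0]) cube([78, 78, 642]);
translate([1653, 412, 0]) cube([78, 78, 642]);


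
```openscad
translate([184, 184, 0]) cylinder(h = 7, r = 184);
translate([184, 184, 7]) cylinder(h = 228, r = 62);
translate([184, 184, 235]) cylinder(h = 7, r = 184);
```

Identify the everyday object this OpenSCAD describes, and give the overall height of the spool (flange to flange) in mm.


A spool. The overall height is 242 mm.

Three coaxial cylinders, large–small–large — a spool. Two 7 mm flanges and a 228 mm core give 7 + 228 + 7 = 242 mm.


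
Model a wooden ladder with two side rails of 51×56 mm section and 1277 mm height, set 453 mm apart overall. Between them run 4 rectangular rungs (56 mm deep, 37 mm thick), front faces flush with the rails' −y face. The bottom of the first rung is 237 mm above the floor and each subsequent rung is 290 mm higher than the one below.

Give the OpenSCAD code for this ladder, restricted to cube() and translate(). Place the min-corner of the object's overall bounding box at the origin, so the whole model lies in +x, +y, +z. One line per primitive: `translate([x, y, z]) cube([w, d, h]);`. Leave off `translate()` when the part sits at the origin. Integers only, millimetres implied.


cube([51, 56, 1277]);
translate([402, 0, 0]) cube([51, 56, 1277]);
translate([51, 0, 237]) cube([351, 56, 37]);
translate([51, 0, 527]) cube([351, 56, 37]);
translate([51, 0, 817]) cube([351, 56, 37]);
translate([51, 0, 1107]) cube([351, 56, 37]);


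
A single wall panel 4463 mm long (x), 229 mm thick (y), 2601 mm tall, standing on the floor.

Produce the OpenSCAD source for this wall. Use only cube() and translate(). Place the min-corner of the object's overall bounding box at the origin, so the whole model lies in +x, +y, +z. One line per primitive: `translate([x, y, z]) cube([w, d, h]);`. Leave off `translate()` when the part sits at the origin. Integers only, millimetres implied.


cube([4463, 229, 2601]);


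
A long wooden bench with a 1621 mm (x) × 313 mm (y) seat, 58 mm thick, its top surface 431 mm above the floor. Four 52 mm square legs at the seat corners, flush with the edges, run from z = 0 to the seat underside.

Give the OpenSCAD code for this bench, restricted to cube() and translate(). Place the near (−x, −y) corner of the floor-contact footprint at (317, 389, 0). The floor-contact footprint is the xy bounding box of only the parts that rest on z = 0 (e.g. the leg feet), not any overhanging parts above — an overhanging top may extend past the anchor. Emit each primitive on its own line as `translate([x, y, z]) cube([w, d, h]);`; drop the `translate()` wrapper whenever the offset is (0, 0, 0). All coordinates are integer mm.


translate([317, 389, 373]) cube([1621, 313, 58]);
translate([317, 389, 0]) cube([52, 52, 373]);
translate([317, 650, 0]) cube([52, 52, 373]);
translate([1886, 389, 0]) cube([52, 52, 373]);
translate([1886, 650, 0]) cube([52, 52, 373]);


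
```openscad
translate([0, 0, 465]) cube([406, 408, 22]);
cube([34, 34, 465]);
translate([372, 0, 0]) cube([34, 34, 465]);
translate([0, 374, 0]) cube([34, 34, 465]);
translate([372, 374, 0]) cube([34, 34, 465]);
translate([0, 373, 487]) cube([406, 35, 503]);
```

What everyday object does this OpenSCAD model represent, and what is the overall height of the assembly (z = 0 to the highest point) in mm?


A chair. The overall height is 990 mm.

A slab on four corner posts with a tall panel at the back — a chair. The seat slab sits at z = 465 with thickness 22, and the 503 mm backrest starts at the seat top, so the overall height is 465 + 22 + 503 = 990 mm.


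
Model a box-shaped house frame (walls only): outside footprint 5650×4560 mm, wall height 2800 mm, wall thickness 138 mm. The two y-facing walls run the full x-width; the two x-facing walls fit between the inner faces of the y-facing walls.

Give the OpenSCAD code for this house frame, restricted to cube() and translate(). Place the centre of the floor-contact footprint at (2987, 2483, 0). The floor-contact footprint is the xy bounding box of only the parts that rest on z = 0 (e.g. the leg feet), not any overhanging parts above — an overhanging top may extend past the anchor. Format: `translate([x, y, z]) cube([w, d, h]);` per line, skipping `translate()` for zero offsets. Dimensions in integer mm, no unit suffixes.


translate([162, 203, 0]) cube([5650, 138, 2800]);
translate([162, 4625, 0]) cube([5650, 138, 2800]);
translate([162, 341, 0]) cube([138, 4284, 2800]);
translate([5674, 341, 0]) cube([138, 4284, 2800]);


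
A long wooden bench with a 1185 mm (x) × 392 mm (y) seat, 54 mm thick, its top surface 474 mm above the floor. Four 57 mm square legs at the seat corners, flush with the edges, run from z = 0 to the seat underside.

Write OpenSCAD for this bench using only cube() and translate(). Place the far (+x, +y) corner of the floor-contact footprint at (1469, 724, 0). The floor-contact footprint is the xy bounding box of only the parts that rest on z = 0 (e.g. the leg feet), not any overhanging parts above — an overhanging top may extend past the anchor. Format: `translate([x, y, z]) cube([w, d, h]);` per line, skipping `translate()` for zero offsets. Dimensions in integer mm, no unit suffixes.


translate([284, 332, 420]) cube([1185, 392, 54]);
translate([284, 332, 0]) cube([57, 57, 420]);
translate([284, 667, 0]) cube([57, 57, 420]);
translate([1412, 332, 0]) cube([57, 57, 420]);
translate([1412, 667, 0]) cube([57, 57, 420]);


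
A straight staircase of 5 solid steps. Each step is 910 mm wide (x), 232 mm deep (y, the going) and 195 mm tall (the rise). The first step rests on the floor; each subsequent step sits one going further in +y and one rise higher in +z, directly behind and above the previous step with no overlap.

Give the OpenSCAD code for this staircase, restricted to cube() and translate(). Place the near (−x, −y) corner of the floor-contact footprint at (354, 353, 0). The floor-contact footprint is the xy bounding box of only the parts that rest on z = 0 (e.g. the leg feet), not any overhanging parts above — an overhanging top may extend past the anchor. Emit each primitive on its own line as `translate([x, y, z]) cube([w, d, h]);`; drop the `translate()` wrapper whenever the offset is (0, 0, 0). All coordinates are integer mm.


translate([354, 353, 0]) cube([910, 232, 195]);
translate([354, 585, 195]) cube([910, 232, 195]);
translate([354, 817, 390]) cube([910, 232, 195]);
translate([354, 1049, 585]) cube([910, 232, 195]);
translate([354, 1281, 780]) cube([910, 232, 195]);


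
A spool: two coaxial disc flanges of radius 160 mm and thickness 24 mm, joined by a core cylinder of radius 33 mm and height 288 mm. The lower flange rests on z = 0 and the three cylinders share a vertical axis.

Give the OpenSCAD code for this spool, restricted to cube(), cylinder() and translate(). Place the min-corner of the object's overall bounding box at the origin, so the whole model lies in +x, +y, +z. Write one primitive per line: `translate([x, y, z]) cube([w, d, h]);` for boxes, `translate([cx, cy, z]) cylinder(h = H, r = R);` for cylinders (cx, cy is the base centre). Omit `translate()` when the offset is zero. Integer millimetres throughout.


translate([160, 160, 0]) cylinder(h = 24, r = 160);
translate([160, 160, 24]) cylinder(h = 288, r = 33);
translate([160, 160, 312]) cylinder(h = 24, r = 160);


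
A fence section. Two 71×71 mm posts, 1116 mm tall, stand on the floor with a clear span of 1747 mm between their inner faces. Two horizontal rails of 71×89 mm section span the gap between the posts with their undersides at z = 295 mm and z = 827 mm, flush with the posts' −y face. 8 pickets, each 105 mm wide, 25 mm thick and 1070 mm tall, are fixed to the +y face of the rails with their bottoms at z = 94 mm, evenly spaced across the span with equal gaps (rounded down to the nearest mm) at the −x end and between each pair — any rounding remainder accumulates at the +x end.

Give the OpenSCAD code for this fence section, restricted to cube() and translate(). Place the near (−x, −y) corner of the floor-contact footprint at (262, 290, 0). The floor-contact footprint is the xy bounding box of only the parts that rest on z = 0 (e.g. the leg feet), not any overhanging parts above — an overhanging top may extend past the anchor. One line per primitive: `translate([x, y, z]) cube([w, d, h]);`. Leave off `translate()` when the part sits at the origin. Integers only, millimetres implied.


translate([262, 290, 0]) cube([71, 71, 1116]);
translate([2080, 290, 0]) cube([71, 71, 1116]);
translate([333, 290, 295]) cube([1747, 71, 89]);
translate([333, 290, 827]) cube([1747, 71, 89]);
translate([433, 361, 94]) cube([105, 25, 1070]);
translate([638, 361, 94]) cube([105, 25, 1070]);
translate([843, 361, 94]) cube([105, 25, 1070]);
translate([1048, 361, 94]) cube([105, 25, 1070]);
translate([1253, 361, 94]) cube([105, 25, 1070]);
translate([1458, 361, 94]) cube([105, 25, 1070]);
translate([1663, 361, 94]) cube([105, 25, 1070]);
translate([1868, 361, 94]) cube([105, 25, 1070]);


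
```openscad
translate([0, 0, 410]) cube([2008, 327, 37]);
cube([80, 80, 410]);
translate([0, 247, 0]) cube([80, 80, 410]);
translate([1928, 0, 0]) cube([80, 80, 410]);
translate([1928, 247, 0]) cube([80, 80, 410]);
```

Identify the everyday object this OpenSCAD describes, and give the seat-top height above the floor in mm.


A bench. The seat-top height is 447 mm.

A long slab on four corner posts — a bench. The slab sits at z = 410 with thickness 37, so the top is 410 + 37 = 447 mm.


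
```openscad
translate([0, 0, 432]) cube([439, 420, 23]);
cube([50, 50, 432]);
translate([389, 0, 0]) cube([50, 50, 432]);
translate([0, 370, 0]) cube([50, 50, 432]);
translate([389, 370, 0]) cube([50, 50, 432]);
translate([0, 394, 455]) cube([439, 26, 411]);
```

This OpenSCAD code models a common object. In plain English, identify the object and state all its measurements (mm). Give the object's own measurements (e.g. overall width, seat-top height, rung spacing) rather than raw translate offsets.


A chair. The seat is a 439×420×23 mm slab with its top at z = 455 mm, on four 50×50 mm corner legs (flush with the seat edges, standing on z = 0). A flat backrest 26 mm thick, 411 mm tall, spans the full seat width and rises from the seat top along its +y edge, rear face flush with the rear of the seat.


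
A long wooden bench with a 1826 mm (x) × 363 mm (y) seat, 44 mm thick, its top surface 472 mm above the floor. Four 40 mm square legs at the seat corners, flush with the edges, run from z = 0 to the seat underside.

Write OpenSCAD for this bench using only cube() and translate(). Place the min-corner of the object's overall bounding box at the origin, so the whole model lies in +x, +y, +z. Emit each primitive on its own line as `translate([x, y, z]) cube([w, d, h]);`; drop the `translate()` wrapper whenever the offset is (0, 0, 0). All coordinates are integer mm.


translate([0, 0, 428]) cube([1826, 363, 44]);
cube([40, 40, 428]);
translate([0, 323, 0]) cube([40, 40, 428]);
translate([1786, 0, 0]) cube([40, 40, 428]);
translate([1786, 323, 0]) cube([40, 40, 428]);


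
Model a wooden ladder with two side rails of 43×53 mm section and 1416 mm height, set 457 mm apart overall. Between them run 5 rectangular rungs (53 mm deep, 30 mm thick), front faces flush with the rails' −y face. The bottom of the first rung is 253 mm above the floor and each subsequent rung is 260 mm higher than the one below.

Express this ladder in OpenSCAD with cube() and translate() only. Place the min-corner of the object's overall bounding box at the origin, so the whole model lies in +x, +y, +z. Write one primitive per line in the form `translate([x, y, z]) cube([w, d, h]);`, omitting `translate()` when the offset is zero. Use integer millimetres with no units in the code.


cube([43, 53, 1416]);
translate([414, 0, 0]) cube([43, 53, 1416]);
translate([43, 0, 253]) cube([371, 53, 30]);
translate([43, 0, 513]) cube([371, 53, 30]);
translate([43, 0, 773]) cube([371, 53, 30]);
translate([43, 0, 1033]) cube([371, 53, 30]);
translate([43, 0, 1293]) cube([371, 53, 30]);


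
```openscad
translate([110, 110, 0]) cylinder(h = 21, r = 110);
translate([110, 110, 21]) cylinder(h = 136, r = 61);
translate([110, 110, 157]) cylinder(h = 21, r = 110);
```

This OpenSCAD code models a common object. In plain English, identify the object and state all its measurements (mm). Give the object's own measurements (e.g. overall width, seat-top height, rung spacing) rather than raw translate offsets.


A spool: two coaxial disc flanges of radius 110 mm and thickness 21 mm, joined by a core cylinder of radius 61 mm and height 136 mm. The lower flange rests on z = 0 and the three cylinders share a vertical axis.


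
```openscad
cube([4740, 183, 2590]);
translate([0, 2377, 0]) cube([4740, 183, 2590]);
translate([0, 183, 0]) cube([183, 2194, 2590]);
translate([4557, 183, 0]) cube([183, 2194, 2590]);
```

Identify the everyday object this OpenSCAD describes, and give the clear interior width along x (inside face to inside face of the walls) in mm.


A house (or room) frame. The interior width is 4374 mm.

Four 2590 mm walls enclosing a rectangle with no floor or roof — a room or house frame. Outside width is 4740 mm and wall thickness is 183 mm, so the interior width is 4740 − 2 × 183 = 4374 mm.


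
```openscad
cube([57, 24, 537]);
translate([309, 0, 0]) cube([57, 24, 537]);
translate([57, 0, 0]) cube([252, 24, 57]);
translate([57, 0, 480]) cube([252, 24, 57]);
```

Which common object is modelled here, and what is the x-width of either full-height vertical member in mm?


A picture frame. The border width is 57 mm.

Four thin pieces enclosing a rectangular opening — a picture frame. The two full-height stiles are 537 mm tall; the top rail sits at z = 480 and is 57 mm tall, so the border above the opening is 537 − 480 = 57 mm, matching the stile x-width.


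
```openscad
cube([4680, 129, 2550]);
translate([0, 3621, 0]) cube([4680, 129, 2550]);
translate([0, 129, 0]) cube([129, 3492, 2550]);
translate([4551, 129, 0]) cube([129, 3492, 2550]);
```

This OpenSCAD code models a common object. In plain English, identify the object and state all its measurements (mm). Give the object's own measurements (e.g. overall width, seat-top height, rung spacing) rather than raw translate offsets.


The wall frame of a small rectangular building: four walls, each 2550 mm tall and 129 mm thick, enclosing a footprint 4680 mm (x) by 3750 mm (y) outside-to-outside, with no floor or roof. The front and back walls (the −y and +y sides) span the full width; the two side walls fit between them.


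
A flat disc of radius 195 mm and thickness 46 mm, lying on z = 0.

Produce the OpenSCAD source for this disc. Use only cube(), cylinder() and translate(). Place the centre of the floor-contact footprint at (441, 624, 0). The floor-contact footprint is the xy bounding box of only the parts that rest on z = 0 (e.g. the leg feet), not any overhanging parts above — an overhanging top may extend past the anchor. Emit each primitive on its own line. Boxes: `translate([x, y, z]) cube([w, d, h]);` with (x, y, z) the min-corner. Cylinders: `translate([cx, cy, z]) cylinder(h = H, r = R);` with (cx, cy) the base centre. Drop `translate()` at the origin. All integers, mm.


translate([441, 624, 0]) cylinder(h = 46, r = 195);


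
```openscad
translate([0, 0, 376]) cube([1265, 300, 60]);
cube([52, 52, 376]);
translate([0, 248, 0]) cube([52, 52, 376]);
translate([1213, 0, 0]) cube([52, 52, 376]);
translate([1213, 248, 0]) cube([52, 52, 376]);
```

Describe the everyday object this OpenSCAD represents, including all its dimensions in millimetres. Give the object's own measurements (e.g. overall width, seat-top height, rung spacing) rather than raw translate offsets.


A bench: a 1265×300 mm seat slab, 60 mm thick, top at z = 436 mm, on four 52×52 mm square legs flush with the seat corners and standing on z = 0.


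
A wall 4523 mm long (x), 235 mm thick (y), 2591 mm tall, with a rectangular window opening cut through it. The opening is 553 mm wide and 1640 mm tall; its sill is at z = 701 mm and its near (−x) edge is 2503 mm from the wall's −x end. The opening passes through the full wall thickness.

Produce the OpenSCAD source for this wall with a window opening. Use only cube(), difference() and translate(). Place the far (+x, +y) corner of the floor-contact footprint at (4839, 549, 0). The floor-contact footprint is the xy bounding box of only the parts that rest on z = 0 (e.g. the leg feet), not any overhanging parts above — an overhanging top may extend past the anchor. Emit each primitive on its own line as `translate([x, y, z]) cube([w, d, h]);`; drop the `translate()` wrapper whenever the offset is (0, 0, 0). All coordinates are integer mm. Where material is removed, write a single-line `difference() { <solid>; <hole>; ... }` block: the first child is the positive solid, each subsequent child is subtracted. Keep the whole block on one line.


difference() { translate([316, 314, 0]) cube([4523, 235, 2591]); translate([2819, 314, 701]) cube([553, 235, 1640]); }


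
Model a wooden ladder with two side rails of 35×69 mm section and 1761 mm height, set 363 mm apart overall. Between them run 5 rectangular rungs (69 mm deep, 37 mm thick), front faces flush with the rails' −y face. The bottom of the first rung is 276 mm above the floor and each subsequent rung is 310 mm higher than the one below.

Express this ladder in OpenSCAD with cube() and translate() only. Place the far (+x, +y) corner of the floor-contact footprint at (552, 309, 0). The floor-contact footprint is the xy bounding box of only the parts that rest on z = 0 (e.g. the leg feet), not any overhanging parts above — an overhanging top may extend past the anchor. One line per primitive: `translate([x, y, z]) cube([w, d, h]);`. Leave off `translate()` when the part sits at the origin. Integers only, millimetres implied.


translate([189, 240, 0]) cube([35, 69, 1761]);
translate([517, 240, 0]) cube([35, 69, 1761]);
translate([224, 240, 276]) cube([293, 69, 37]);
translate([224, 240, 586]) cube([293, 69, 37]);
translate([224, 240, 896]) cube([293, 69, 37]);
translate([224, 240, 1206]) cube([293, 69, 37]);
translate([224, 240, 1516]) cube([293, 69, 37]);


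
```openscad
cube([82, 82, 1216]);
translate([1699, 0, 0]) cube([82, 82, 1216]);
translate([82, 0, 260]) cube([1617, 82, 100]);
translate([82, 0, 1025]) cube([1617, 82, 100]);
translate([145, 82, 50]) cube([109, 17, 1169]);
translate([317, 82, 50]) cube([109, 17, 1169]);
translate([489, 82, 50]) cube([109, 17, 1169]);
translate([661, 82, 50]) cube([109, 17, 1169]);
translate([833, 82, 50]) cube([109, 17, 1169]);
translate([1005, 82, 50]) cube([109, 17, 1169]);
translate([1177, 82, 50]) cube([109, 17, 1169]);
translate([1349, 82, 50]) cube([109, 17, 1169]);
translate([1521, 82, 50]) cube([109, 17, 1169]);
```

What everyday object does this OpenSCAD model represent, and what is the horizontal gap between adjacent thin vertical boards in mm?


A fence section. The picket gap is 63 mm.

Two posts, two rails, 9 pickets — a fence section. Span 1617 mm holds 9 pickets of 109 mm with 10 equal gaps: ⌊(1617 − 9·109) / 10⌋ = 63 mm.


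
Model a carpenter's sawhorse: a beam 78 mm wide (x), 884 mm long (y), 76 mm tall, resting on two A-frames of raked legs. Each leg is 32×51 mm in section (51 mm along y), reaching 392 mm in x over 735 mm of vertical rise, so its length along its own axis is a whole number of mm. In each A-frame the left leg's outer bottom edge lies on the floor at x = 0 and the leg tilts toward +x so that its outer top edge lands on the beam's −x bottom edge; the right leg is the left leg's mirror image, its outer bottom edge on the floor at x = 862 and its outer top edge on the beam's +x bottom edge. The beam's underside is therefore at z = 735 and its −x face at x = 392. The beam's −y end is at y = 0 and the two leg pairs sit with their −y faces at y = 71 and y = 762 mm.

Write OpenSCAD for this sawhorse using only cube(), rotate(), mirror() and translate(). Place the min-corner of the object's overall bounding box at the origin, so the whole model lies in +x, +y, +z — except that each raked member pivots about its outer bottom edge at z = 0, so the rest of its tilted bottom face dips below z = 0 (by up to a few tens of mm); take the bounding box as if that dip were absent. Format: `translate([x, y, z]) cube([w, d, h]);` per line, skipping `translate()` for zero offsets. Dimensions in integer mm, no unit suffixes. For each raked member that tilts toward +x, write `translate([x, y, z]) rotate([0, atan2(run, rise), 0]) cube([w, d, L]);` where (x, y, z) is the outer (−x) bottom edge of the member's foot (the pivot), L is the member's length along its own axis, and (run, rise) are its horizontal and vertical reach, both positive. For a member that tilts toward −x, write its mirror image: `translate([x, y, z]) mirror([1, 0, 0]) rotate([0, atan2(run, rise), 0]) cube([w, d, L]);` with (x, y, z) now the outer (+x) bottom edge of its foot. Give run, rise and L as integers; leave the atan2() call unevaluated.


// leg length = √(392² + 735²) = 833
// right-leg outer foot x = 2·392 + 78 = 862
// beam min-corner = (392, 0, 735)
translate([392, 0, 735]) cube([78, 884, 76]);
translate([0, 71, 0]) rotate([0, atan2(392, 735), 0]) cube([32, 51, 833]);
translate([862, 71, 0]) mirror([1, 0, 0]) rotate([0, atan2(392, 735), 0]) cube([32, 51, 833]);
translate([0, 762, 0]) rotate([0, atan2(392, 735), 0]) cube([32, 51, 833]);
translate([862, 762, 0]) mirror([1, 0, 0]) rotate([0, atan2(392, 735), 0]) cube([32, 51, 833]);


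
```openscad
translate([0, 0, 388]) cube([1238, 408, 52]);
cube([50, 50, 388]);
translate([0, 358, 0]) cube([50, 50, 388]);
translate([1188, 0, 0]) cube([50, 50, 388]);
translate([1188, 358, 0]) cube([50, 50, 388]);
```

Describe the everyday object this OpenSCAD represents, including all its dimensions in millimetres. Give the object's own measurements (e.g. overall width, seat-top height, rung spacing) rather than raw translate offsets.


A bench: a 1238×408 mm seat slab, 52 mm thick, top at z = 440 mm, on four 50×50 mm square legs flush with the seat corners and standing on z = 0.


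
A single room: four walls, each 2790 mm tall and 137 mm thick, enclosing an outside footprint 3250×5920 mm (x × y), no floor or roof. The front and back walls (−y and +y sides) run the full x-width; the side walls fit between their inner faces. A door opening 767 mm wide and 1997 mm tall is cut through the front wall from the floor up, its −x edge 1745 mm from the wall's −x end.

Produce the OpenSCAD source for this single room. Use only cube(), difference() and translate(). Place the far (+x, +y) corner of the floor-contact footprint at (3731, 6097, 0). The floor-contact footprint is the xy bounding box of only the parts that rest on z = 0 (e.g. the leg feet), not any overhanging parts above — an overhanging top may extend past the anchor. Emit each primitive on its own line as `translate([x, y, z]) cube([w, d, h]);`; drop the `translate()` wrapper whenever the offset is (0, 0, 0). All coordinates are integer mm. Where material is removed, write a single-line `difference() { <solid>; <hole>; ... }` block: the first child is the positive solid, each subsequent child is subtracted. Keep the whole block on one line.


difference() { translate([481, 177, 0]) cube([3250, 137, 2790]); translate([2226, 177, 0]) cube([767, 137, 1997]); }
translate([481, 5960, 0]) cube([3250, 137, 2790]);
translate([481, 314, 0]) cube([137, 5646, 2790]);
translate([3594, 314, 0]) cube([137, 5646, 2790]);


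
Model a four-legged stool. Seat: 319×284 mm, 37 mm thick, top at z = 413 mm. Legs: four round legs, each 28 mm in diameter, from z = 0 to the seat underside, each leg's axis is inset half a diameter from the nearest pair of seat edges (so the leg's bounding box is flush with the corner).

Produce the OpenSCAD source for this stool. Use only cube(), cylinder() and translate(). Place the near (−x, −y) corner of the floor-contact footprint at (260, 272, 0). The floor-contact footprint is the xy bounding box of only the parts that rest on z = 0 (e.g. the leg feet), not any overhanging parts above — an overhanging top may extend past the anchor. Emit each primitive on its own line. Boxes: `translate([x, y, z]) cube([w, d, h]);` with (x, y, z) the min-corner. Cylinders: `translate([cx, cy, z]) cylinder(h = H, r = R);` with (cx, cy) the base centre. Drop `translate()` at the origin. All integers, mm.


translate([260, 272, 376]) cube([319, 284, 37]);
translate([274, 286, 0]) cylinder(h = 376, r = 14);
translate([565, 286, 0]) cylinder(h = 376, r = 14);
translate([274, 542, 0]) cylinder(h = 376, r = 14);
translate([565, 542, 0]) cylinder(h = 376, r = 14);


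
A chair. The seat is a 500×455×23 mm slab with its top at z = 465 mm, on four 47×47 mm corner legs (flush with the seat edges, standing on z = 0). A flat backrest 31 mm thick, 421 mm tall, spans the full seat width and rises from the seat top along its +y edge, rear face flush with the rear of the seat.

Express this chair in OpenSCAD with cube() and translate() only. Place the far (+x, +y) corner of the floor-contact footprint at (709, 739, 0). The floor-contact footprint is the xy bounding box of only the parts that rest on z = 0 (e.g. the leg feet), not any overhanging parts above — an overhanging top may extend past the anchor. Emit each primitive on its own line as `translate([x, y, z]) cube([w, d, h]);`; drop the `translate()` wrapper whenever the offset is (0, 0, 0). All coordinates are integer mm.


// leg_h = 465 - 23 = 442
translate([209, 284, 442]) cube([500, 455, 23]);
translate([209, 284, 0]) cube([47, 47, 442]);
translate([662, 284, 0]) cube([47, 47, 442]);
translate([209, 692, 0]) cube([47, 47, 442]);
translate([662, 692, 0]) cube([47, 47, 442]);
translate([209, 708, 465]) cube([500, 31, 421]);


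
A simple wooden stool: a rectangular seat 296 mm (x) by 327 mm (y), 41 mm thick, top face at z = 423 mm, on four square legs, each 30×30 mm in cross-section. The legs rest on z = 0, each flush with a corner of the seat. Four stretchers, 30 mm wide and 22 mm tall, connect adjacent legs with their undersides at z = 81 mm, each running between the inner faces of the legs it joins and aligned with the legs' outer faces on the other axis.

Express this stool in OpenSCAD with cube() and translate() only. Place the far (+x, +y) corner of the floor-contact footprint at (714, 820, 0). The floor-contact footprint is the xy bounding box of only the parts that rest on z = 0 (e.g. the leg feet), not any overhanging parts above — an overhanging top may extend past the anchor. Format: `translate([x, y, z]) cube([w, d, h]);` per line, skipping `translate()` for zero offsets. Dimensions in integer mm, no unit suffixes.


translate([418, 493, 382]) cube([296, 327, 41]);
translate([418, 493, 0]) cube([30, 30, 382]);
translate([684, 493, 0]) cube([30, 30, 382]);
translate([418, 790, 0]) cube([30, 30, 382]);
translate([684, 790, 0]) cube([30, 30, 382]);
translate([448, 493, 81]) cube([236, 30, 22]);
translate([448, 790, 81]) cube([236, 30, 22]);
translate([418, 523, 81]) cube([30, 267, 22]);
translate([684, 523, 81]) cube([30, 267, 22]);


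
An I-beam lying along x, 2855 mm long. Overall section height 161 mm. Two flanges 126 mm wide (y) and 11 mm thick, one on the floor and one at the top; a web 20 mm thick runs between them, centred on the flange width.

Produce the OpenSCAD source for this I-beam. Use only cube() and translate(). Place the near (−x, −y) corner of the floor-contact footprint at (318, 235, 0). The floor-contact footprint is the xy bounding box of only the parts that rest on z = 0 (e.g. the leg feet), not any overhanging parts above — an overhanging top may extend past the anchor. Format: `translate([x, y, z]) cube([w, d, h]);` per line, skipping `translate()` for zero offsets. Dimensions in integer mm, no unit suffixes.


translate([318, 235, 0]) cube([2855, 126, 11]);
translate([318, 288, 11]) cube([2855, 20, 139]);
translate([318, 235, 150]) cube([2855, 126, 11]);


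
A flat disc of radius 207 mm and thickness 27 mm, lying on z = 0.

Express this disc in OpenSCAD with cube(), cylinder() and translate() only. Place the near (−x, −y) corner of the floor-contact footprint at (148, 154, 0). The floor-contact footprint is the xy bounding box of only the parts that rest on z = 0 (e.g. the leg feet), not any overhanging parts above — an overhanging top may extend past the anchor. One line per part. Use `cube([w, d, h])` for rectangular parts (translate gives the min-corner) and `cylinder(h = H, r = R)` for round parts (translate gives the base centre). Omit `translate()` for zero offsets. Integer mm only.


translate([355, 361, 0]) cylinder(h = 27, r = 207);


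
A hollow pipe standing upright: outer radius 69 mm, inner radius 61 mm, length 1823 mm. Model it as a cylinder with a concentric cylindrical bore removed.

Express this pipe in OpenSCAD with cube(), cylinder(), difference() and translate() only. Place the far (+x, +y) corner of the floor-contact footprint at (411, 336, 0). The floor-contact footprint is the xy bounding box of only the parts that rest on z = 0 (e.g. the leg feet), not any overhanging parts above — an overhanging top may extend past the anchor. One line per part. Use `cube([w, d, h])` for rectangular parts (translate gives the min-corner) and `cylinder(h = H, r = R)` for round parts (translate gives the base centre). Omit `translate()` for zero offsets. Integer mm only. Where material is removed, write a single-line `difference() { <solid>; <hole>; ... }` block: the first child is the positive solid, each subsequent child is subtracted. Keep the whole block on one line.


difference() { translate([342, 267, 0]) cylinder(h = 1823, r = 69); translate([342, 267, 0]) cylinder(h = 1823, r = 61); }


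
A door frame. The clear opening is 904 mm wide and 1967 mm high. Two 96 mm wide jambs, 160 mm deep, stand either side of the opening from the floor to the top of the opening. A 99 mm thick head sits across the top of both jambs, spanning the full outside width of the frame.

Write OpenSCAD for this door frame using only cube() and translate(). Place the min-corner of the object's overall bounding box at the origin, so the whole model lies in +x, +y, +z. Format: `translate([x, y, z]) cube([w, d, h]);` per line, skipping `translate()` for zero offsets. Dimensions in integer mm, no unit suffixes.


cube([96, 160, 1967]);
translate([1000, 0, 0]) cube([96, 160, 1967]);
translate([0, 0, 1967]) cube([1096, 160, 99]);


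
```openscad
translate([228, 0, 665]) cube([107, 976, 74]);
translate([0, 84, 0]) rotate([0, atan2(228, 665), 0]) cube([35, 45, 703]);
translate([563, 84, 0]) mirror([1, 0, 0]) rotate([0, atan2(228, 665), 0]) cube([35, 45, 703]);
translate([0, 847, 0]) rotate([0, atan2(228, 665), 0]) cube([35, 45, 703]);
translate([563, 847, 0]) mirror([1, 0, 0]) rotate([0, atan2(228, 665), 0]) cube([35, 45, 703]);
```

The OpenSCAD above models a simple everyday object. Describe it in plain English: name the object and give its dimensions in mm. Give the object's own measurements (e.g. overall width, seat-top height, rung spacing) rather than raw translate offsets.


A sawhorse. A 107×976×74 mm beam (x, y, z) sits on two A-frame leg pairs. Each pair is two raked legs of 35×45 mm section (45 mm along y) splaying symmetrically in x. Each leg rises 665 mm vertically over 228 mm of horizontal reach and is 703 mm long along its own axis. Every leg's outer bottom edge rests on the floor and its outer top edge meets a bottom edge of the beam — the left legs (tilting toward +x) meet the beam's −x bottom edge, the right legs (their mirror images, tilting toward −x) meet its +x bottom edge — so the leg tops tuck under the beam, the beam's underside is 665 mm above the floor, and the feet are 563 mm apart outside-to-outside with the beam centred between them. The two leg pairs are set in 84 mm from either end of the beam.


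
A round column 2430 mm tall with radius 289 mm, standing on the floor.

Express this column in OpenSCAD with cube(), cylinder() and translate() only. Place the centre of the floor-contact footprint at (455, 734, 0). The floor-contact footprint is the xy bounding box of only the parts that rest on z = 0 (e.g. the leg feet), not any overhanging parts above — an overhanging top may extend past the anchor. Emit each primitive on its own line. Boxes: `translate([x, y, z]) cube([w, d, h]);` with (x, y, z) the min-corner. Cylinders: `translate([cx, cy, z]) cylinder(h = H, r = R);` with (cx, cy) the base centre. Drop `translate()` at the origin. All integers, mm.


translate([455, 734, 0]) cylinder(h = 2430, r = 289);


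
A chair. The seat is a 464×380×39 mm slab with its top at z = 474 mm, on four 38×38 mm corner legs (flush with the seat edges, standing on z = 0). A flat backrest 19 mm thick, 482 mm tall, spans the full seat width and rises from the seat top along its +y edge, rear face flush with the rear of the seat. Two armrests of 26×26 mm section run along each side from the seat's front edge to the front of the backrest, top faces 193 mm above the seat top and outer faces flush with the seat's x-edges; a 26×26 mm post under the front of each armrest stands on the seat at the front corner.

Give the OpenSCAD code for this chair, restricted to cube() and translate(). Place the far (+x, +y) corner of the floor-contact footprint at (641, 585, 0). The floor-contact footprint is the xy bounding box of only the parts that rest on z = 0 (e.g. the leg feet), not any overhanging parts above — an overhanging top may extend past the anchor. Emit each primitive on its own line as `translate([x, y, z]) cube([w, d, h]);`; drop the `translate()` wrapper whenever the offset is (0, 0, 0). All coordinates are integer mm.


translate([177, 205, 435]) cube([464, 380, 39]);
translate([177, 205, 0]) cube([38, 38, 435]);
translate([603, 205, 0]) cube([38, 38, 435]);
translate([177, 547, 0]) cube([38, 38, 435]);
translate([603, 547, 0]) cube([38, 38, 435]);
translate([177, 566, 474]) cube([464, 19, 482]);
translate([177, 205, 641]) cube([26, 361, 26]);
translate([615, 205, 641]) cube([26, 361, 26]);
translate([177, 205, 474]) cube([26, 26, 167]);
translate([615, 205, 474]) cube([26, 26, 167]);


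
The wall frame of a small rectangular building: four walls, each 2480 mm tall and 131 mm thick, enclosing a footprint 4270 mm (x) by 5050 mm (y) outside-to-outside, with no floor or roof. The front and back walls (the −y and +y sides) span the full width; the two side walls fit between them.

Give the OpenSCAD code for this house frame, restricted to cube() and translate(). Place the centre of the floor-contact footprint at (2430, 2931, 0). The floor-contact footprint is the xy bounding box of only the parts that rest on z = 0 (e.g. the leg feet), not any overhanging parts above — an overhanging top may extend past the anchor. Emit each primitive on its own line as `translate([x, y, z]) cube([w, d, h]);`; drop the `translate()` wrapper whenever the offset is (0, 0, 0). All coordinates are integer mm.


translate([295, 406, 0]) cube([4270, 131, 2480]);
translate([295, 5325, 0]) cube([4270, 131, 2480]);
translate([295, 537, 0]) cube([131, 4788, 2480]);
translate([4434, 537, 0]) cube([131, 4788, 2480]);
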